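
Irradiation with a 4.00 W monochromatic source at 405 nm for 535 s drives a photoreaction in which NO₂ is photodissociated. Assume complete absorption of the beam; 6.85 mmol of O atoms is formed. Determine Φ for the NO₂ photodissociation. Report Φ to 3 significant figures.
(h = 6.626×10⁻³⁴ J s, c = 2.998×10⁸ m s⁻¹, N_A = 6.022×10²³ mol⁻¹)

Product: 6.85 mmol = 0.00685 mol.
Photon energy at 405 nm: hc/λ = (6.626×10⁻³⁴)(2.998×10⁸)/(405×10⁻⁹) = 4.905×10⁻¹⁹ J.
Energy delivered: (4.00 W)(535 s) = 2140 J.
Photons incident: 2140 / 4.905×10⁻¹⁹ = 4.363×10²¹, i.e. 4.363×10²¹/6.022×10²³ = 0.007245 mol.
Φ = 0.00685 mol / 0.007245 mol photons = 0.945.

Φ = 0.945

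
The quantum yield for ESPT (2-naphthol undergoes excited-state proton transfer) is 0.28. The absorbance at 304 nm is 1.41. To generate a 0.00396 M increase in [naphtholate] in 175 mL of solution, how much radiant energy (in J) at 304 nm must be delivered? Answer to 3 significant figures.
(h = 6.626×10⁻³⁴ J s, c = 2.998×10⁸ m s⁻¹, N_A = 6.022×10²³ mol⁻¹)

1010 J

Product: (0.00396 M)(0.175 L) = 6.930×10⁻⁴ mol.
Photons that must be absorbed: 6.930×10⁻⁴ / 0.28 = 0.002475 mol.
Fraction absorbed: 1 − 10^(−1.41) = 0.9611.
Incident photons needed: 0.002475 / 0.9611 = 0.002575 mol.
Photon energy: hc/λ = 6.534×10⁻¹⁹ J; per mole, 3.935×10⁵ J mol⁻¹.
Energy required: 0.002575 × 3.935×10⁵ = 1010 J.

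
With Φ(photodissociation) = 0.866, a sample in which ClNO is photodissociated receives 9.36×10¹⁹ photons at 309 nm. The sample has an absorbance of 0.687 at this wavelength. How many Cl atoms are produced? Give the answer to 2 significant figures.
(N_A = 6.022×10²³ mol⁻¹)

6.4×10¹⁹ atoms

Moles of photons: 9.36×10¹⁹ / 6.022×10²³ = 1.554×10⁻⁴ mol.
Fraction absorbed: 1 − 10^(−0.687) = 0.7944.
Photons absorbed: 0.7944 × 1.554×10⁻⁴ = 1.234×10⁻⁴ mol.
Product: Φ × n_abs = 0.866 × 1.234×10⁻⁴ = 1.069×10⁻⁴ mol.
As a count: 1.069×10⁻⁴ × 6.022×10²³ = 6.4×10¹⁹.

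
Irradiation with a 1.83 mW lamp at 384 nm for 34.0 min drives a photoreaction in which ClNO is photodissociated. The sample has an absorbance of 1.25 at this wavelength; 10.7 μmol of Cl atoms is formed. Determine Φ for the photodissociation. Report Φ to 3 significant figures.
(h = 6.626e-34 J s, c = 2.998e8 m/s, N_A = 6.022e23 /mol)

Φ = 0.946

Product: 10.7 μmol = 1.07e-5 mol.
Photon energy at 384 nm: hc/λ = (6.626e-34)(2.998e8)/(384e-9) = 5.173e-19 J.
Energy delivered: (1.83 mW)(2040 s) = 3.733 J.
Photons incident: 3.733 / 5.173e-19 = 7.216e18, i.e. 7.216e18/6.022e23 = 1.198e-5 mol.
Fraction absorbed: 1 − 10^(−1.25) = 0.9438.
Photons absorbed: 0.9438 × 1.198e-5 = 1.131e-5 mol.
Φ = 1.07e-5 mol / 1.131e-5 mol photons = 0.946.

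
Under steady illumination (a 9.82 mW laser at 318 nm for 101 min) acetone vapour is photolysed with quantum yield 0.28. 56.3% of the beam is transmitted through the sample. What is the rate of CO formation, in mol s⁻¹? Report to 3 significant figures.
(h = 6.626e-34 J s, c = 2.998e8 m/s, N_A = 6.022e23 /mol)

3.19e-9 mol s⁻¹

Photon energy at 318 nm: hc/λ = (6.626e-34)(2.998e8)/(318e-9) = 6.247e-19 J.
Energy delivered: (9.82 mW)(6060 s) = 59.51 J.
Photons incident: 59.51 / 6.247e-19 = 9.526e19, i.e. 9.526e19/6.022e23 = 1.582e-4 mol.
Fraction absorbed: 1 − 56.3/100 = 0.4370.
Photons absorbed: 0.4370 × 1.582e-4 = 6.913e-5 mol.
Product formed: 0.28 × 6.913e-5 = 1.936e-5 mol.
Rate: 1.936e-5 / 6060 s = 3.19e-9 mol s⁻¹.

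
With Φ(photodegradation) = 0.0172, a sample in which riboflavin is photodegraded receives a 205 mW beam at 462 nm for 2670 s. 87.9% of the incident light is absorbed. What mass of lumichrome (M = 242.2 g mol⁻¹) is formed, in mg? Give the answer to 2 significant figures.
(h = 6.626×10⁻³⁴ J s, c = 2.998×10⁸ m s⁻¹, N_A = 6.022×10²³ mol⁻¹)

7.7 mg

Photon energy at 462 nm: hc/λ = (6.626×10⁻³⁴)(2.998×10⁸)/(462×10⁻⁹) = 4.300×10⁻¹⁹ J.
Energy delivered: (205 mW)(2670 s) = 547.4 J.
Photons incident: 547.4 / 4.300×10⁻¹⁹ = 1.273×10²¹, i.e. 1.273×10²¹/6.022×10²³ = 0.002114 mol.
Photons absorbed: 0.879 × 0.002114 = 0.001858 mol.
Product: Φ × n_abs = 0.0172 × 0.001858 = 3.196×10⁻⁵ mol.
Mass: 3.196×10⁻⁵ × 242.2 = 0.007741 g = 7.7 mg.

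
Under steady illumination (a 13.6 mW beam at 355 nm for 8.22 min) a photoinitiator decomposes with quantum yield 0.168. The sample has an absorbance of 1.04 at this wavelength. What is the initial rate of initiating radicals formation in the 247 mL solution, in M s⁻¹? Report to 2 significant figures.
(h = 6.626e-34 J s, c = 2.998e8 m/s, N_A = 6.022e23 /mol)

Photon energy at 355 nm: hc/λ = (6.626e-34)(2.998e8)/(355e-9) = 5.596e-19 J.
Energy delivered: (13.6 mW)(493.2 s) = 6.708 J.
Photons incident: 6.708 / 5.596e-19 = 1.199e19, i.e. 1.199e19/6.022e23 = 1.991e-5 mol.
Fraction absorbed: 1 − 10^(−1.04) = 0.9088.
Photons absorbed: 0.9088 × 1.991e-5 = 1.809e-5 mol.
Product formed: 0.168 × 1.809e-5 = 3.039e-6 mol.
Rate: 3.039e-6 mol / (493.2 s × 0.247 L) = 2.5e-8 M s⁻¹.

2.5e-8 M s⁻¹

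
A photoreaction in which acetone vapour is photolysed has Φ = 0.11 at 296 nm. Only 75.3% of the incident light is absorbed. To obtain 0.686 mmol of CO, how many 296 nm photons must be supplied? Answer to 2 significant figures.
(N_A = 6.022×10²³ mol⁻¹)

5.0×10²¹ photons

Product: 0.686 mmol = 6.86×10⁻⁴ mol.
Photons that must be absorbed: 6.86×10⁻⁴ / 0.11 = 0.006236 mol.
Incident photons needed: 0.006236 / 0.753 = 0.008282 mol.
Photon count: 0.008282 × 6.022×10²³ = 5.0×10²¹.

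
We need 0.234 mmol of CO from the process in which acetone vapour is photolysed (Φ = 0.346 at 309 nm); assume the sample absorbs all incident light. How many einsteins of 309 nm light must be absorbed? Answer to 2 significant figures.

6.8×10⁻⁴ einstein

Product: 0.234 mmol = 2.34×10⁻⁴ mol.
Photons that must be absorbed: 2.34×10⁻⁴ / 0.346 = 6.763×10⁻⁴ mol.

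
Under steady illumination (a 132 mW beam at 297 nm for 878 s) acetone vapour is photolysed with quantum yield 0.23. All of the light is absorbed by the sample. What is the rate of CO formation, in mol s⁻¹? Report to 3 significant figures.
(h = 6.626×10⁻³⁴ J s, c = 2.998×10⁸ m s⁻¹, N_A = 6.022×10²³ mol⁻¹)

Photon energy at 297 nm: hc/λ = (6.626×10⁻³⁴)(2.998×10⁸)/(297×10⁻⁹) = 6.688×10⁻¹⁹ J.
Energy delivered: (132 mW)(878 s) = 115.9 J.
Photons incident: 115.9 / 6.688×10⁻¹⁹ = 1.733×10²⁰, i.e. 1.733×10²⁰/6.022×10²³ = 2.878×10⁻⁴ mol.
Product formed: 0.23 × 2.878×10⁻⁴ = 6.619×10⁻⁵ mol.
Rate: 6.619×10⁻⁵ / 878 s = 7.54×10⁻⁸ mol s⁻¹.

7.54×10⁻⁸ mol s⁻¹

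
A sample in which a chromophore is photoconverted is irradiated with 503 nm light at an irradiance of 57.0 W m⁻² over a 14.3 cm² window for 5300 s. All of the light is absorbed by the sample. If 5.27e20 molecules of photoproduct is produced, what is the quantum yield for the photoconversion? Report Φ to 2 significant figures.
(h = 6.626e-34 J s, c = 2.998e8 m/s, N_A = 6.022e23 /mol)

Product: 5.27e20 / 6.022e23 = 8.751e-4 mol.
Photon energy at 503 nm: hc/λ = (6.626e-34)(2.998e8)/(503e-9) = 3.949e-19 J.
Energy delivered: (57.0 W m⁻²)(14.3e-4 m²)(5300 s) = 432.0 J.
Photons incident: 432.0 / 3.949e-19 = 1.094e21, i.e. 1.094e21/6.022e23 = 0.001817 mol.
Φ = 8.751e-4 mol / 0.001817 mol photons = 0.48.

Φ = 0.48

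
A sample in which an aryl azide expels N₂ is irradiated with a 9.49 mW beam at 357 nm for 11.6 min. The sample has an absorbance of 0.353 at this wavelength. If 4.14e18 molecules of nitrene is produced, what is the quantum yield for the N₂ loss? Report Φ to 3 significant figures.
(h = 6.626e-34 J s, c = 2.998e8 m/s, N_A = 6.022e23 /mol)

Φ = 0.627

Product: 4.14e18 / 6.022e23 = 6.875e-6 mol.
Photon energy at 357 nm: hc/λ = (6.626e-34)(2.998e8)/(357e-9) = 5.564e-19 J.
Energy delivered: (9.49 mW)(696 s) = 6.605 J.
Photons incident: 6.605 / 5.564e-19 = 1.187e19, i.e. 1.187e19/6.022e23 = 1.971e-5 mol.
Fraction absorbed: 1 − 10^(−0.353) = 0.5564.
Photons absorbed: 0.5564 × 1.971e-5 = 1.097e-5 mol.
Φ = 6.875e-6 mol / 1.097e-5 mol photons = 0.627.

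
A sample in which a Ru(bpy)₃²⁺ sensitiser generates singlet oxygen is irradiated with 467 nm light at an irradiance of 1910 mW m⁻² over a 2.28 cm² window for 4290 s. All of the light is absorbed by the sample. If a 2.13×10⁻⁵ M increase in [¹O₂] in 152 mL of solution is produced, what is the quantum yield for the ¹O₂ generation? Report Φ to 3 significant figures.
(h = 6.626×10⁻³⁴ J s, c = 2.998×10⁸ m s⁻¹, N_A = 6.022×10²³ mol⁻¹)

Product: (2.13×10⁻⁵ M)(0.152 L) = 3.238×10⁻⁶ mol.
Photon energy at 467 nm: hc/λ = (6.626×10⁻³⁴)(2.998×10⁸)/(467×10⁻⁹) = 4.254×10⁻¹⁹ J.
Energy delivered: (1910 mW m⁻²)(2.28×10⁻⁴ m²)(4290 s) = 1.868 J.
Photons incident: 1.868 / 4.254×10⁻¹⁹ = 4.391×10¹⁸, i.e. 4.391×10¹⁸/6.022×10²³ = 7.292×10⁻⁶ mol.
Φ = 3.238×10⁻⁶ mol / 7.292×10⁻⁶ mol photons = 0.444.

Φ = 0.444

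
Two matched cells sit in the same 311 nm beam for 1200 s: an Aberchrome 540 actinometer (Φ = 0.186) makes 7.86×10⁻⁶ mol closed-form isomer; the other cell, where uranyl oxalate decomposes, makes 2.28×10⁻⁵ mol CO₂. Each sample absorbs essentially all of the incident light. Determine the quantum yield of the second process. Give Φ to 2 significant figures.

Photons absorbed by the actinometer: 7.86×10⁻⁶ / 0.186 = 4.226×10⁻⁵ mol.
Φ(unknown) = 2.28×10⁻⁵ / 4.226×10⁻⁵ = 0.54.

Φ = 0.54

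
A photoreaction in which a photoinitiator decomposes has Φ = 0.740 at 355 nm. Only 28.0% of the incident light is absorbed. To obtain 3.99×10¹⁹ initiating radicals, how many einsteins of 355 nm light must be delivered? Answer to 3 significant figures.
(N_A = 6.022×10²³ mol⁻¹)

Product: 3.99×10¹⁹ / 6.022×10²³ = 6.626×10⁻⁵ mol.
Photons that must be absorbed: 6.626×10⁻⁵ / 0.740 = 8.954×10⁻⁵ mol.
Incident photons needed: 8.954×10⁻⁵ / 0.280 = 3.198×10⁻⁴ mol.

3.20×10⁻⁴ einstein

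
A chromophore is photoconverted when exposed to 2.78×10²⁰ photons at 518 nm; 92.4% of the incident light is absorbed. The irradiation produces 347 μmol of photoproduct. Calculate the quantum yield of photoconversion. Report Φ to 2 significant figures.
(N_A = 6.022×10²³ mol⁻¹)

Product: 347 μmol = 3.47×10⁻⁴ mol.
Moles of photons: 2.78×10²⁰ / 6.022×10²³ = 4.616×10⁻⁴ mol.
Photons absorbed: 0.924 × 4.616×10⁻⁴ = 4.265×10⁻⁴ mol.
Φ = 3.47×10⁻⁴ mol / 4.265×10⁻⁴ mol photons = 0.81.

Φ = 0.81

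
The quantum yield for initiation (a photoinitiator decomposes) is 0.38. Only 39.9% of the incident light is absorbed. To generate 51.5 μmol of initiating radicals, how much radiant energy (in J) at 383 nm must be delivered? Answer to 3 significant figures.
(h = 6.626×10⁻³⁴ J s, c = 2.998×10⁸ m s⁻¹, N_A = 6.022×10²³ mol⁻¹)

106 J

Product: 51.5 μmol = 5.15×10⁻⁵ mol.
Photons that must be absorbed: 5.15×10⁻⁵ / 0.38 = 1.355×10⁻⁴ mol.
Incident photons needed: 1.355×10⁻⁴ / 0.399 = 3.396×10⁻⁴ mol.
Photon energy: hc/λ = 5.187×10⁻¹⁹ J; per mole, 3.124×10⁵ J mol⁻¹.
Energy required: 3.396×10⁻⁴ × 3.124×10⁵ = 106 J.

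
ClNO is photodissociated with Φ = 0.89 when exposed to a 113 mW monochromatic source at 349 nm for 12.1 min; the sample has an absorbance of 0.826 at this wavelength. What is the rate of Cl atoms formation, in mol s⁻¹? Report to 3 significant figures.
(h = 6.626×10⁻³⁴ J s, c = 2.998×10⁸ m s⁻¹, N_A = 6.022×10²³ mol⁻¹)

2.50×10⁻⁷ mol s⁻¹

Photon energy at 349 nm: hc/λ = (6.626×10⁻³⁴)(2.998×10⁸)/(349×10⁻⁹) = 5.692×10⁻¹⁹ J.
Energy delivered: (113 mW)(726 s) = 82.04 J.
Photons incident: 82.04 / 5.692×10⁻¹⁹ = 1.441×10²⁰, i.e. 1.441×10²⁰/6.022×10²³ = 2.393×10⁻⁴ mol.
Fraction absorbed: 1 − 10^(−0.826) = 0.8507.
Photons absorbed: 0.8507 × 2.393×10⁻⁴ = 2.036×10⁻⁴ mol.
Product formed: 0.89 × 2.036×10⁻⁴ = 1.812×10⁻⁴ mol.
Rate: 1.812×10⁻⁴ / 726 s = 2.50×10⁻⁷ mol s⁻¹.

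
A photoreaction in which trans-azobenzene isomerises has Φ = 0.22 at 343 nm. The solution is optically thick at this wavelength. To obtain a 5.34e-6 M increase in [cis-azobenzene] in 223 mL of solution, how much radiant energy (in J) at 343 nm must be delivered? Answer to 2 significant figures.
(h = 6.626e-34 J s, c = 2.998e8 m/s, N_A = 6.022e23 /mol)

Product: (5.34e-6 M)(0.223 L) = 1.191e-6 mol.
Photons that must be absorbed: 1.191e-6 / 0.22 = 5.414e-6 mol.
Photon energy: hc/λ = 5.791e-19 J; per mole, 3.487e5 J mol⁻¹.
Energy required: 5.414e-6 × 3.487e5 = 1.9 J.

1.9 J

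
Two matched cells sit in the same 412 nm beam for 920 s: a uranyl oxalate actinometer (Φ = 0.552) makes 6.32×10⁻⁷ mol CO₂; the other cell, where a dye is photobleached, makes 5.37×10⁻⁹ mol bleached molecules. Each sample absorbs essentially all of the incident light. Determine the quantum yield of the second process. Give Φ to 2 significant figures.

Φ = 0.0047

Photons absorbed by the actinometer: 6.32×10⁻⁷ / 0.552 = 1.145×10⁻⁶ mol.
Φ(unknown) = 5.37×10⁻⁹ / 1.145×10⁻⁶ = 0.0047.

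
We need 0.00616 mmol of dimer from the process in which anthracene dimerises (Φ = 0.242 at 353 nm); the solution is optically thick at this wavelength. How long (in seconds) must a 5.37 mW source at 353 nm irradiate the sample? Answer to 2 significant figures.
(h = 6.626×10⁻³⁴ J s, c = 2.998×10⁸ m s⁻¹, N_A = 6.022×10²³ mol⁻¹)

Product: 0.00616 mmol = 6.16×10⁻⁶ mol.
Photons that must be absorbed: 6.16×10⁻⁶ / 0.242 = 2.545×10⁻⁵ mol.
Photon energy: hc/λ = 5.627×10⁻¹⁹ J; per mole, 3.389×10⁵ J mol⁻¹.
Energy required: 2.545×10⁻⁵ × 3.389×10⁵ = 8.625 J.
Time: 8.625 J / 0.00537 W = 1600 s.

t ≈ 1600 s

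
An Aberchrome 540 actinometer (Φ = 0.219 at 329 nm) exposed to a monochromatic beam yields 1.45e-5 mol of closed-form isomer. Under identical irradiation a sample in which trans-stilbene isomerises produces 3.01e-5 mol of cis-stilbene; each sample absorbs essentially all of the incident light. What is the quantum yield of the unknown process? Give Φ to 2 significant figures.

Photons absorbed by the actinometer: 1.45e-5 / 0.219 = 6.621e-5 mol.
Φ(unknown) = 3.01e-5 / 6.621e-5 = 0.45.

Φ = 0.45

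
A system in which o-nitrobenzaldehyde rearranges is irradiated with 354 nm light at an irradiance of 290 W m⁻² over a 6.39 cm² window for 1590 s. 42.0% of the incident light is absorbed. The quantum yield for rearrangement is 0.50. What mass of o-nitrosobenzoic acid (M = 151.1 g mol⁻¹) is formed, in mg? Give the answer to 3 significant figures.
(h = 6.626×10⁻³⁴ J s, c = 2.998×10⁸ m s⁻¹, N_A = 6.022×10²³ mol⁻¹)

Photon energy at 354 nm: hc/λ = (6.626×10⁻³⁴)(2.998×10⁸)/(354×10⁻⁹) = 5.612×10⁻¹⁹ J.
Energy delivered: (290 W m⁻²)(6.39×10⁻⁴ m²)(1590 s) = 294.6 J.
Photons incident: 294.6 / 5.612×10⁻¹⁹ = 5.249×10²⁰, i.e. 5.249×10²⁰/6.022×10²³ = 8.716×10⁻⁴ mol.
Photons absorbed: 0.420 × 8.716×10⁻⁴ = 3.661×10⁻⁴ mol.
Product: Φ × n_abs = 0.50 × 3.661×10⁻⁴ = 1.831×10⁻⁴ mol.
Mass: 1.831×10⁻⁴ × 151.1 = 0.02767 g = 27.7 mg.

27.7 mg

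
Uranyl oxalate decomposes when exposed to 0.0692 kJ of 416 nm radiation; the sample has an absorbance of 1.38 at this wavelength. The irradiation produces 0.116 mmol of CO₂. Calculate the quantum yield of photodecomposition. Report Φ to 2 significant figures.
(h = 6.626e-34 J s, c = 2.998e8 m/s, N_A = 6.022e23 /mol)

Product: 0.116 mmol = 1.16e-4 mol.
Photon energy at 416 nm: hc/λ = (6.626e-34)(2.998e8)/(416e-9) = 4.775e-19 J.
Incident energy: 0.0692 kJ = 69.2 J.
Photons incident: 69.2 / 4.775e-19 = 1.449e20, i.e. 1.449e20/6.022e23 = 2.406e-4 mol.
Fraction absorbed: 1 − 10^(−1.38) = 0.9583.
Photons absorbed: 0.9583 × 2.406e-4 = 2.306e-4 mol.
Φ = 1.16e-4 mol / 2.306e-4 mol photons = 0.50.

Φ = 0.50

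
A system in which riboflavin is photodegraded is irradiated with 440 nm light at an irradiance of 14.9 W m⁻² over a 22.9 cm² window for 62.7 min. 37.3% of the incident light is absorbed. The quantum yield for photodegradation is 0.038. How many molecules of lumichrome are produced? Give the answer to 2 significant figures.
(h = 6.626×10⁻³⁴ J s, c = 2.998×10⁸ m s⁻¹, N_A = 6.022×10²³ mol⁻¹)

Photon energy at 440 nm: hc/λ = (6.626×10⁻³⁴)(2.998×10⁸)/(440×10⁻⁹) = 4.515×10⁻¹⁹ J.
Energy delivered: (14.9 W m⁻²)(22.9×10⁻⁴ m²)(3762 s) = 128.4 J.
Photons incident: 128.4 / 4.515×10⁻¹⁹ = 2.844×10²⁰, i.e. 2.844×10²⁰/6.022×10²³ = 4.723×10⁻⁴ mol.
Photons absorbed: 0.373 × 4.723×10⁻⁴ = 1.762×10⁻⁴ mol.
Product: Φ × n_abs = 0.038 × 1.762×10⁻⁴ = 6.696×10⁻⁶ mol.
As a count: 6.696×10⁻⁶ × 6.022×10²³ = 4.0×10¹⁸.

4.0×10¹⁸ molecules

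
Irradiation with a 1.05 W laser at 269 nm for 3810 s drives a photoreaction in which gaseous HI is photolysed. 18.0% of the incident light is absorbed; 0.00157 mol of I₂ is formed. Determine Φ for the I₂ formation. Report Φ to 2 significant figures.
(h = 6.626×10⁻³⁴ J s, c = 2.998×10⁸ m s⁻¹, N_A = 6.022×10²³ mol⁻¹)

Φ = 0.97

Photon energy at 269 nm: hc/λ = (6.626×10⁻³⁴)(2.998×10⁸)/(269×10⁻⁹) = 7.385×10⁻¹⁹ J.
Energy delivered: (1.05 W)(3810 s) = 4001 J.
Photons incident: 4001 / 7.385×10⁻¹⁹ = 5.418×10²¹, i.e. 5.418×10²¹/6.022×10²³ = 0.008997 mol.
Photons absorbed: 0.180 × 0.008997 = 0.001619 mol.
Φ = 0.00157 mol / 0.001619 mol photons = 0.97.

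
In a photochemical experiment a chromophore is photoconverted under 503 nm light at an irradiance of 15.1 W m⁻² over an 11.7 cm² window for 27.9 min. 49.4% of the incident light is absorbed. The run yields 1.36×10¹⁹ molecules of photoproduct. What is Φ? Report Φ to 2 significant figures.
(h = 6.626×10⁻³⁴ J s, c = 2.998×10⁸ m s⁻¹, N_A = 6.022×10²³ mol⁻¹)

Product: 1.36×10¹⁹ / 6.022×10²³ = 2.258×10⁻⁵ mol.
Photon energy at 503 nm: hc/λ = (6.626×10⁻³⁴)(2.998×10⁸)/(503×10⁻⁹) = 3.949×10⁻¹⁹ J.
Energy delivered: (15.1 W m⁻²)(11.7×10⁻⁴ m²)(1674 s) = 29.57 J.
Photons incident: 29.57 / 3.949×10⁻¹⁹ = 7.488×10¹⁹, i.e. 7.488×10¹⁹/6.022×10²³ = 1.243×10⁻⁴ mol.
Photons absorbed: 0.494 × 1.243×10⁻⁴ = 6.140×10⁻⁵ mol.
Φ = 2.258×10⁻⁵ mol / 6.140×10⁻⁵ mol photons = 0.37.

Φ = 0.37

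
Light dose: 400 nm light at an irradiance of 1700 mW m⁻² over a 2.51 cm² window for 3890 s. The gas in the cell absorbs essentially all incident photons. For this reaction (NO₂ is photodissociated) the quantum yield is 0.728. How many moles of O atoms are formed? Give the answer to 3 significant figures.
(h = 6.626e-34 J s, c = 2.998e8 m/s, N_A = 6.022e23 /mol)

4.04e-6 mol

Photon energy at 400 nm: hc/λ = (6.626e-34)(2.998e8)/(400e-9) = 4.966e-19 J.
Energy delivered: (1700 mW m⁻²)(2.51e-4 m²)(3890 s) = 1.660 J.
Photons incident: 1.660 / 4.966e-19 = 3.343e18, i.e. 3.343e18/6.022e23 = 5.551e-6 mol.
Product: Φ × n_abs = 0.728 × 5.551e-6 = 4.041e-6 mol.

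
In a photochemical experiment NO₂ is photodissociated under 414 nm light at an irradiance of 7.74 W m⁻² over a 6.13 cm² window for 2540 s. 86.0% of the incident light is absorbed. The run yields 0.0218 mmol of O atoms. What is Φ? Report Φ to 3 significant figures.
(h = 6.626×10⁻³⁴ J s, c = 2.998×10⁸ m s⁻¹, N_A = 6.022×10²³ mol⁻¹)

Φ = 0.608

Product: 0.0218 mmol = 2.18×10⁻⁵ mol.
Photon energy at 414 nm: hc/λ = (6.626×10⁻³⁴)(2.998×10⁸)/(414×10⁻⁹) = 4.798×10⁻¹⁹ J.
Energy delivered: (7.74 W m⁻²)(6.13×10⁻⁴ m²)(2540 s) = 12.05 J.
Photons incident: 12.05 / 4.798×10⁻¹⁹ = 2.511×10¹⁹, i.e. 2.511×10¹⁹/6.022×10²³ = 4.170×10⁻⁵ mol.
Photons absorbed: 0.860 × 4.170×10⁻⁵ = 3.586×10⁻⁵ mol.
Φ = 2.18×10⁻⁵ mol / 3.586×10⁻⁵ mol photons = 0.608.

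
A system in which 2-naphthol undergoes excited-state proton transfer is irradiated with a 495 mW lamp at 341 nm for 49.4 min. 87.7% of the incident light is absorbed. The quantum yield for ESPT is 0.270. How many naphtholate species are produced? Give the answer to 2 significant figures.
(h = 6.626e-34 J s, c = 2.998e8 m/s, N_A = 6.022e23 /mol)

6.0e20 species

Photon energy at 341 nm: hc/λ = (6.626e-34)(2.998e8)/(341e-9) = 5.825e-19 J.
Energy delivered: (495 mW)(2964 s) = 1467 J.
Photons incident: 1467 / 5.825e-19 = 2.518e21, i.e. 2.518e21/6.022e23 = 0.004181 mol.
Photons absorbed: 0.877 × 0.004181 = 0.003667 mol.
Product: Φ × n_abs = 0.270 × 0.003667 = 9.901e-4 mol.
As a count: 9.901e-4 × 6.022e23 = 6.0e20.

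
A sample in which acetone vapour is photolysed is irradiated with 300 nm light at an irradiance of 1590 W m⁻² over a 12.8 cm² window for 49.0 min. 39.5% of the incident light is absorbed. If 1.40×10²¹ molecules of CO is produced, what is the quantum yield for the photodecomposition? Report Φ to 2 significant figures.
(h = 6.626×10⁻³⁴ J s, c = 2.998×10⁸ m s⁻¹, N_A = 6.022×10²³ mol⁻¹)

Product: 1.40×10²¹ / 6.022×10²³ = 0.002325 mol.
Photon energy at 300 nm: hc/λ = (6.626×10⁻³⁴)(2.998×10⁸)/(300×10⁻⁹) = 6.622×10⁻¹⁹ J.
Energy delivered: (1590 W m⁻²)(12.8×10⁻⁴ m²)(2940 s) = 5983 J.
Photons incident: 5983 / 6.622×10⁻¹⁹ = 9.035×10²¹, i.e. 9.035×10²¹/6.022×10²³ = 0.01500 mol.
Photons absorbed: 0.395 × 0.01500 = 0.005925 mol.
Φ = 0.002325 mol / 0.005925 mol photons = 0.39.

Φ = 0.39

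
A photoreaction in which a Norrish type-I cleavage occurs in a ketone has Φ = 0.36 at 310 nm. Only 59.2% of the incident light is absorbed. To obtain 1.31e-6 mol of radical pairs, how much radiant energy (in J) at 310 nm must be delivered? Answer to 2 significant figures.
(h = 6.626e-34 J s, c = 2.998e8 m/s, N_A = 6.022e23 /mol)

Photons that must be absorbed: 1.31e-6 / 0.36 = 3.639e-6 mol.
Incident photons needed: 3.639e-6 / 0.592 = 6.147e-6 mol.
Photon energy: hc/λ = 6.408e-19 J; per mole, 3.859e5 J mol⁻¹.
Energy required: 6.147e-6 × 3.859e5 = 2.4 J.

2.4 J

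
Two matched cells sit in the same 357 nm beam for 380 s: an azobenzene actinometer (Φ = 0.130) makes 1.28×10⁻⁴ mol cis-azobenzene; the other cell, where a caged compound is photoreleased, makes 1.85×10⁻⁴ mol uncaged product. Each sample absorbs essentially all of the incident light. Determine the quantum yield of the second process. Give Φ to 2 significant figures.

Photons absorbed by the actinometer: 1.28×10⁻⁴ / 0.130 = 9.846×10⁻⁴ mol.
Φ(unknown) = 1.85×10⁻⁴ / 9.846×10⁻⁴ = 0.19.

Φ = 0.19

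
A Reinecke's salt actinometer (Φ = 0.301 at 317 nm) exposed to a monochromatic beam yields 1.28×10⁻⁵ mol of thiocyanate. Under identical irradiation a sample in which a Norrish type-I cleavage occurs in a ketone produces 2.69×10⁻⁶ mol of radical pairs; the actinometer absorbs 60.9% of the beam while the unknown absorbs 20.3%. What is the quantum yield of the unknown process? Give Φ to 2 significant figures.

Φ = 0.19

Photons absorbed by the actinometer: 1.28×10⁻⁵ / 0.301 = 4.252×10⁻⁵ mol.
Incident flux: 4.252×10⁻⁵ / 0.609 = 6.982×10⁻⁵ einstein.
Absorbed by unknown: 0.203 × 6.982×10⁻⁵ = 1.417×10⁻⁵ mol.
Φ(unknown) = 2.69×10⁻⁶ / 1.417×10⁻⁵ = 0.19.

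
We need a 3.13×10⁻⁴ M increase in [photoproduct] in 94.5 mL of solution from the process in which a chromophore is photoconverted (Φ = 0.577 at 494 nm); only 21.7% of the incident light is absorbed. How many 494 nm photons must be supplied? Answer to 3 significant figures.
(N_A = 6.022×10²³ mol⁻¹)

1.42×10²⁰ photons

Product: (3.13×10⁻⁴ M)(0.0945 L) = 2.958×10⁻⁵ mol.
Photons that must be absorbed: 2.958×10⁻⁵ / 0.577 = 5.127×10⁻⁵ mol.
Incident photons needed: 5.127×10⁻⁵ / 0.217 = 2.363×10⁻⁴ mol.
Photon count: 2.363×10⁻⁴ × 6.022×10²³ = 1.42×10²⁰.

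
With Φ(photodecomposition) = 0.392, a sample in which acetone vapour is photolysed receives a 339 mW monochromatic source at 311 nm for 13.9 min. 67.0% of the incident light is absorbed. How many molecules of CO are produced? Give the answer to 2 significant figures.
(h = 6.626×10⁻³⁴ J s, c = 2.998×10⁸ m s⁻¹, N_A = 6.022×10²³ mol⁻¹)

1.2×10²⁰ molecules

Photon energy at 311 nm: hc/λ = (6.626×10⁻³⁴)(2.998×10⁸)/(311×10⁻⁹) = 6.387×10⁻¹⁹ J.
Energy delivered: (339 mW)(834 s) = 282.7 J.
Photons incident: 282.7 / 6.387×10⁻¹⁹ = 4.426×10²⁰, i.e. 4.426×10²⁰/6.022×10²³ = 7.350×10⁻⁴ mol.
Photons absorbed: 0.670 × 7.350×10⁻⁴ = 4.925×10⁻⁴ mol.
Product: Φ × n_abs = 0.392 × 4.925×10⁻⁴ = 1.931×10⁻⁴ mol.
As a count: 1.931×10⁻⁴ × 6.022×10²³ = 1.2×10²⁰.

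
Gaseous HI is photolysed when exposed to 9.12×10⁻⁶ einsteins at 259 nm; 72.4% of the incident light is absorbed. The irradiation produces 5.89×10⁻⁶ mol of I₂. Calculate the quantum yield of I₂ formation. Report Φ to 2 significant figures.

Photons absorbed: 0.724 × 9.12×10⁻⁶ = 6.603×10⁻⁶ mol.
Φ = 5.89×10⁻⁶ mol / 6.603×10⁻⁶ mol photons = 0.89.

Φ = 0.89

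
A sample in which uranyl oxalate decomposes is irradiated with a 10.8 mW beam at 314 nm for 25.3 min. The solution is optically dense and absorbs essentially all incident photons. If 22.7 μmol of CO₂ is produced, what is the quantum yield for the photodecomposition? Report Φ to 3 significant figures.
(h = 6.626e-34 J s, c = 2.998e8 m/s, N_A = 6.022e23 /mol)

Product: 22.7 μmol = 2.27e-5 mol.
Photon energy at 314 nm: hc/λ = (6.626e-34)(2.998e8)/(314e-9) = 6.326e-19 J.
Energy delivered: (10.8 mW)(1518 s) = 16.39 J.
Photons incident: 16.39 / 6.326e-19 = 2.591e19, i.e. 2.591e19/6.022e23 = 4.303e-5 mol.
Φ = 2.27e-5 mol / 4.303e-5 mol photons = 0.528.

Φ = 0.528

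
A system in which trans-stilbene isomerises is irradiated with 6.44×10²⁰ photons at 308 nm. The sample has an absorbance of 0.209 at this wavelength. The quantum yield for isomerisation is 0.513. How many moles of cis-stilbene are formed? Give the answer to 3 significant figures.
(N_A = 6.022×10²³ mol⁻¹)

2.10×10⁻⁴ mol

Moles of photons: 6.44×10²⁰ / 6.022×10²³ = 0.001069 mol.
Fraction absorbed: 1 − 10^(−0.209) = 0.3820.
Photons absorbed: 0.3820 × 0.001069 = 4.084×10⁻⁴ mol.
Product: Φ × n_abs = 0.513 × 4.084×10⁻⁴ = 2.095×10⁻⁴ mol.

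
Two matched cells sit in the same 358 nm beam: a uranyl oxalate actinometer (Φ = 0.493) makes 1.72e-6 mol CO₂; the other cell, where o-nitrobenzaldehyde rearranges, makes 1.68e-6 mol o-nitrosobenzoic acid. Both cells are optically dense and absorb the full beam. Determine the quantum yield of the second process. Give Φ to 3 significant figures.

Φ = 0.482

Photons absorbed by the actinometer: 1.72e-6 / 0.493 = 3.489e-6 mol.
Φ(unknown) = 1.68e-6 / 3.489e-6 = 0.482.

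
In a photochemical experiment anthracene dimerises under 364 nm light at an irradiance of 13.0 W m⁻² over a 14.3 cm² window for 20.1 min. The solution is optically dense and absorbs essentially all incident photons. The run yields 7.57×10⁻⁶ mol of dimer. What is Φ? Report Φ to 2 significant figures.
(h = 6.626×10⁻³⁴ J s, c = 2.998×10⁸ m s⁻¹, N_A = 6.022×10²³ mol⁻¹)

Photon energy at 364 nm: hc/λ = (6.626×10⁻³⁴)(2.998×10⁸)/(364×10⁻⁹) = 5.457×10⁻¹⁹ J.
Energy delivered: (13.0 W m⁻²)(14.3×10⁻⁴ m²)(1206 s) = 22.42 J.
Photons incident: 22.42 / 5.457×10⁻¹⁹ = 4.108×10¹⁹, i.e. 4.108×10¹⁹/6.022×10²³ = 6.822×10⁻⁵ mol.
Φ = 7.57×10⁻⁶ mol / 6.822×10⁻⁵ mol photons = 0.11.

Φ = 0.11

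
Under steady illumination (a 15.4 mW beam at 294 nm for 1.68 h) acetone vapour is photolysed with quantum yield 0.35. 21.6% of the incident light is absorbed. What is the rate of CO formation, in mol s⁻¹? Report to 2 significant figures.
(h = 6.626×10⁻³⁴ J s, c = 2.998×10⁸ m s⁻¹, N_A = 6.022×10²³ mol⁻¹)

2.9×10⁻⁹ mol s⁻¹

Photon energy at 294 nm: hc/λ = (6.626×10⁻³⁴)(2.998×10⁸)/(294×10⁻⁹) = 6.757×10⁻¹⁹ J.
Energy delivered: (15.4 mW)(6048 s) = 93.14 J.
Photons incident: 93.14 / 6.757×10⁻¹⁹ = 1.378×10²⁰, i.e. 1.378×10²⁰/6.022×10²³ = 2.288×10⁻⁴ mol.
Photons absorbed: 0.216 × 2.288×10⁻⁴ = 4.942×10⁻⁵ mol.
Product formed: 0.35 × 4.942×10⁻⁵ = 1.730×10⁻⁵ mol.
Rate: 1.730×10⁻⁵ / 6048 s = 2.9×10⁻⁹ mol s⁻¹.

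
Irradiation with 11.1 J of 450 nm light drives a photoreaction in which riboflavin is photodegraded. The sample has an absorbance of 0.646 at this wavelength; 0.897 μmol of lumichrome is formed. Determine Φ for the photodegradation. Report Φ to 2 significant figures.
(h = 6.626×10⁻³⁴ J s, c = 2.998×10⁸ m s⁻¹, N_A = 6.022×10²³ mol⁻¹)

Φ = 0.028

Product: 0.897 μmol = 8.97×10⁻⁷ mol.
Photon energy at 450 nm: hc/λ = (6.626×10⁻³⁴)(2.998×10⁸)/(450×10⁻⁹) = 4.414×10⁻¹⁹ J.
Photons incident: 11.1 / 4.414×10⁻¹⁹ = 2.515×10¹⁹, i.e. 2.515×10¹⁹/6.022×10²³ = 4.176×10⁻⁵ mol.
Fraction absorbed: 1 − 10^(−0.646) = 0.7741.
Photons absorbed: 0.7741 × 4.176×10⁻⁵ = 3.233×10⁻⁵ mol.
Φ = 8.97×10⁻⁷ mol / 3.233×10⁻⁵ mol photons = 0.028.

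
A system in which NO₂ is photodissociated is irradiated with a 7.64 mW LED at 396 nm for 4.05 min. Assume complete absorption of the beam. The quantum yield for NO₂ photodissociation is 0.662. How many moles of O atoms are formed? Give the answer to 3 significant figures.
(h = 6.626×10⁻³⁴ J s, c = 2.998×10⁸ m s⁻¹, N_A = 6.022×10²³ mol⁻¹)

Photon energy at 396 nm: hc/λ = (6.626×10⁻³⁴)(2.998×10⁸)/(396×10⁻⁹) = 5.016×10⁻¹⁹ J.
Energy delivered: (7.64 mW)(243 s) = 1.857 J.
Photons incident: 1.857 / 5.016×10⁻¹⁹ = 3.702×10¹⁸, i.e. 3.702×10¹⁸/6.022×10²³ = 6.147×10⁻⁶ mol.
Product: Φ × n_abs = 0.662 × 6.147×10⁻⁶ = 4.069×10⁻⁶ mol.

4.07×10⁻⁶ mol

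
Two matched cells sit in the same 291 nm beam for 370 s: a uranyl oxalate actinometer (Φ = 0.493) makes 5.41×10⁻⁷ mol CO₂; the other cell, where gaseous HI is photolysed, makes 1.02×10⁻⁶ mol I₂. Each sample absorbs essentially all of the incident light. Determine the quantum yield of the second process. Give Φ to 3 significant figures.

Photons absorbed by the actinometer: 5.41×10⁻⁷ / 0.493 = 1.097×10⁻⁶ mol.
Φ(unknown) = 1.02×10⁻⁶ / 1.097×10⁻⁶ = 0.930.

Φ = 0.930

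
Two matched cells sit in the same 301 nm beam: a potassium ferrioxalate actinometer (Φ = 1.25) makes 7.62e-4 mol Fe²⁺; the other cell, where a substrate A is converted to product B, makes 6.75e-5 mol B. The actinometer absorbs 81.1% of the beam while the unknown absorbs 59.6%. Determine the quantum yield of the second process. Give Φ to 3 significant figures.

Photons absorbed by the actinometer: 7.62e-4 / 1.25 = 6.096e-4 mol.
Incident flux: 6.096e-4 / 0.811 = 7.517e-4 einstein.
Absorbed by unknown: 0.596 × 7.517e-4 = 4.480e-4 mol.
Φ(unknown) = 6.75e-5 / 4.480e-4 = 0.151.

Φ = 0.151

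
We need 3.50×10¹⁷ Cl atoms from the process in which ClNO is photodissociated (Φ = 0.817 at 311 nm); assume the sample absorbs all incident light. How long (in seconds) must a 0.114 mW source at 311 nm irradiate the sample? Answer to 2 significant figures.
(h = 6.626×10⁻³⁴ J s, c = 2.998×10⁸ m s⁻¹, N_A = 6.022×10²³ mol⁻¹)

Product: 3.50×10¹⁷ / 6.022×10²³ = 5.812×10⁻⁷ mol.
Photons that must be absorbed: 5.812×10⁻⁷ / 0.817 = 7.114×10⁻⁷ mol.
Photon energy: hc/λ = 6.387×10⁻¹⁹ J; per mole, 3.846×10⁵ J mol⁻¹.
Energy required: 7.114×10⁻⁷ × 3.846×10⁵ = 0.2736 J.
Time: 0.2736 J / 0.000114 W = 2400 s.

t ≈ 2400 s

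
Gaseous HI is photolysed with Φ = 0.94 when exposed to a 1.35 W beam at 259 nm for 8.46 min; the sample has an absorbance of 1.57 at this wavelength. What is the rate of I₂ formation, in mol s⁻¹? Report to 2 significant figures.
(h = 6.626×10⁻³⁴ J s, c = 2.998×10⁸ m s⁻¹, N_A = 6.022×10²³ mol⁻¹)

2.7×10⁻⁶ mol s⁻¹

Photon energy at 259 nm: hc/λ = (6.626×10⁻³⁴)(2.998×10⁸)/(259×10⁻⁹) = 7.670×10⁻¹⁹ J.
Energy delivered: (1.35 W)(507.6 s) = 685.3 J.
Photons incident: 685.3 / 7.670×10⁻¹⁹ = 8.935×10²⁰, i.e. 8.935×10²⁰/6.022×10²³ = 0.001484 mol.
Fraction absorbed: 1 − 10^(−1.57) = 0.9731.
Photons absorbed: 0.9731 × 0.001484 = 0.001444 mol.
Product formed: 0.94 × 0.001444 = 0.001357 mol.
Rate: 0.001357 / 507.6 s = 2.7×10⁻⁶ mol s⁻¹.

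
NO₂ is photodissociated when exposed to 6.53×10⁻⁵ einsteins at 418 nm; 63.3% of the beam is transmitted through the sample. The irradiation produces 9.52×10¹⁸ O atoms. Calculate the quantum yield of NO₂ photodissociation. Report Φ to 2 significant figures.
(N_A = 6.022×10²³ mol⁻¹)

Φ = 0.66

Product: 9.52×10¹⁸ / 6.022×10²³ = 1.581×10⁻⁵ mol.
Fraction absorbed: 1 − 63.3/100 = 0.3670.
Photons absorbed: 0.3670 × 6.53×10⁻⁵ = 2.397×10⁻⁵ mol.
Φ = 1.581×10⁻⁵ mol / 2.397×10⁻⁵ mol photons = 0.66.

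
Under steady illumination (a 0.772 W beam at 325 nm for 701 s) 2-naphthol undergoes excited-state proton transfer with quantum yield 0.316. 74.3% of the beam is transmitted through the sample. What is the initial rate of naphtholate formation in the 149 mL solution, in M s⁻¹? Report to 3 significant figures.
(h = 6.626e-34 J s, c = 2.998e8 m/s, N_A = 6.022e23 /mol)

1.14e-6 M s⁻¹

Photon energy at 325 nm: hc/λ = (6.626e-34)(2.998e8)/(325e-9) = 6.112e-19 J.
Energy delivered: (0.772 W)(701 s) = 541.2 J.
Photons incident: 541.2 / 6.112e-19 = 8.855e20, i.e. 8.855e20/6.022e23 = 0.001470 mol.
Fraction absorbed: 1 − 74.3/100 = 0.2570.
Photons absorbed: 0.2570 × 0.001470 = 3.778e-4 mol.
Product formed: 0.316 × 3.778e-4 = 1.194e-4 mol.
Rate: 1.194e-4 mol / (701 s × 0.149 L) = 1.14e-6 M s⁻¹.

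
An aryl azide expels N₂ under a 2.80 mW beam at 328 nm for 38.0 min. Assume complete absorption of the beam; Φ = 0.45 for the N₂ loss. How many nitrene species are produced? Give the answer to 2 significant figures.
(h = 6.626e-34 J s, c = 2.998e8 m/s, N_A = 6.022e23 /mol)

4.7e18 species

Photon energy at 328 nm: hc/λ = (6.626e-34)(2.998e8)/(328e-9) = 6.056e-19 J.
Energy delivered: (2.80 mW)(2280 s) = 6.384 J.
Photons incident: 6.384 / 6.056e-19 = 1.054e19, i.e. 1.054e19/6.022e23 = 1.750e-5 mol.
Product: Φ × n_abs = 0.45 × 1.750e-5 = 7.875e-6 mol.
As a count: 7.875e-6 × 6.022e23 = 4.7e18.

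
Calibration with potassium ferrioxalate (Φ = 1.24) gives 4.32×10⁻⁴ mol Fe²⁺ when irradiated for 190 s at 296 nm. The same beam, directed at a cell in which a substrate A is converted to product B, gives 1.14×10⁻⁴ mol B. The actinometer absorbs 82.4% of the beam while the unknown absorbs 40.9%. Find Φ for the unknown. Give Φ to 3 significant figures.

Photons absorbed by the actinometer: 4.32×10⁻⁴ / 1.24 = 3.484×10⁻⁴ mol.
Incident flux: 3.484×10⁻⁴ / 0.824 = 4.228×10⁻⁴ einstein.
Absorbed by unknown: 0.409 × 4.228×10⁻⁴ = 1.729×10⁻⁴ mol.
Φ(unknown) = 1.14×10⁻⁴ / 1.729×10⁻⁴ = 0.659.

Φ = 0.659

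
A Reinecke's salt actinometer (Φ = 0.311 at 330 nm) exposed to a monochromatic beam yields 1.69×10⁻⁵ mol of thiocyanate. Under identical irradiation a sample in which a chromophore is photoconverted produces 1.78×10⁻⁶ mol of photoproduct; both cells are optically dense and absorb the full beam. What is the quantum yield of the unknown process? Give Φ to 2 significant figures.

Φ = 0.033

Photons absorbed by the actinometer: 1.69×10⁻⁵ / 0.311 = 5.434×10⁻⁵ mol.
Φ(unknown) = 1.78×10⁻⁶ / 5.434×10⁻⁵ = 0.033.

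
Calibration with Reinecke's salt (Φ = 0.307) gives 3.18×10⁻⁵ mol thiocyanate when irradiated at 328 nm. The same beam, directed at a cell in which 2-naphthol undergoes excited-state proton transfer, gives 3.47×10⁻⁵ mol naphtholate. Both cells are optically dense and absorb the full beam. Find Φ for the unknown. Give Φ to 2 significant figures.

Φ = 0.33

Photons absorbed by the actinometer: 3.18×10⁻⁵ / 0.307 = 1.036×10⁻⁴ mol.
Φ(unknown) = 3.47×10⁻⁵ / 1.036×10⁻⁴ = 0.33.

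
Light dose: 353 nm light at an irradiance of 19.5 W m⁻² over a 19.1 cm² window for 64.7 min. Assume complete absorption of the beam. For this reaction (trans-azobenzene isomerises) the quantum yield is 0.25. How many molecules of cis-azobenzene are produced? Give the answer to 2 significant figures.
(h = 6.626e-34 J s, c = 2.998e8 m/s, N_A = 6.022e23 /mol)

6.4e19 molecules

Photon energy at 353 nm: hc/λ = (6.626e-34)(2.998e8)/(353e-9) = 5.627e-19 J.
Energy delivered: (19.5 W m⁻²)(19.1e-4 m²)(3882 s) = 144.6 J.
Photons incident: 144.6 / 5.627e-19 = 2.570e20, i.e. 2.570e20/6.022e23 = 4.268e-4 mol.
Product: Φ × n_abs = 0.25 × 4.268e-4 = 1.067e-4 mol.
As a count: 1.067e-4 × 6.022e23 = 6.4e19.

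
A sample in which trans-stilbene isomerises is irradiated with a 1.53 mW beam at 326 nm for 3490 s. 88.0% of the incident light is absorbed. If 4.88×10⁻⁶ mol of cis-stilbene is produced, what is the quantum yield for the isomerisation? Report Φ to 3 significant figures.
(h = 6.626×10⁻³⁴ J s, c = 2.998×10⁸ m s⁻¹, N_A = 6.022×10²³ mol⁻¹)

Φ = 0.381

Photon energy at 326 nm: hc/λ = (6.626×10⁻³⁴)(2.998×10⁸)/(326×10⁻⁹) = 6.093×10⁻¹⁹ J.
Energy delivered: (1.53 mW)(3490 s) = 5.340 J.
Photons incident: 5.340 / 6.093×10⁻¹⁹ = 8.764×10¹⁸, i.e. 8.764×10¹⁸/6.022×10²³ = 1.455×10⁻⁵ mol.
Photons absorbed: 0.880 × 1.455×10⁻⁵ = 1.280×10⁻⁵ mol.
Φ = 4.88×10⁻⁶ mol / 1.280×10⁻⁵ mol photons = 0.381.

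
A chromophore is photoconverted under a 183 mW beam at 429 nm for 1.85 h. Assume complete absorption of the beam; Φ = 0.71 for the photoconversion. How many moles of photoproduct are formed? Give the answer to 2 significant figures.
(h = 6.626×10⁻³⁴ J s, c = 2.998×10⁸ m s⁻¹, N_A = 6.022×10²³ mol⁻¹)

Photon energy at 429 nm: hc/λ = (6.626×10⁻³⁴)(2.998×10⁸)/(429×10⁻⁹) = 4.630×10⁻¹⁹ J.
Energy delivered: (183 mW)(6660 s) = 1219 J.
Photons incident: 1219 / 4.630×10⁻¹⁹ = 2.633×10²¹, i.e. 2.633×10²¹/6.022×10²³ = 0.004372 mol.
Product: Φ × n_abs = 0.71 × 0.004372 = 0.003104 mol.

0.0031 mol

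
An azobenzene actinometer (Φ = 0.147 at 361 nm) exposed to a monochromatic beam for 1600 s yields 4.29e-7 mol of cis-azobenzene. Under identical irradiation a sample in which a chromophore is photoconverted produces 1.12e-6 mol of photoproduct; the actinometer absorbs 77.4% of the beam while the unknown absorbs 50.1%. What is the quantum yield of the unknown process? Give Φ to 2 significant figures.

Photons absorbed by the actinometer: 4.29e-7 / 0.147 = 2.918e-6 mol.
Incident flux: 2.918e-6 / 0.774 = 3.770e-6 einstein.
Absorbed by unknown: 0.501 × 3.770e-6 = 1.889e-6 mol.
Φ(unknown) = 1.12e-6 / 1.889e-6 = 0.59.

Φ = 0.59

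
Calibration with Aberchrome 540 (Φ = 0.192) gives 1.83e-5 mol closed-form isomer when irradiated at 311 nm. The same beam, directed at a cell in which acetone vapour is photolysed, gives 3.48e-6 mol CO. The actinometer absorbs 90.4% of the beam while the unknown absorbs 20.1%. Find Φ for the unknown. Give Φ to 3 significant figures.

Φ = 0.164

Photons absorbed by the actinometer: 1.83e-5 / 0.192 = 9.531e-5 mol.
Incident flux: 9.531e-5 / 0.904 = 1.054e-4 einstein.
Absorbed by unknown: 0.201 × 1.054e-4 = 2.119e-5 mol.
Φ(unknown) = 3.48e-6 / 2.119e-5 = 0.164.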